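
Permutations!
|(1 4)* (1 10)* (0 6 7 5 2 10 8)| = 9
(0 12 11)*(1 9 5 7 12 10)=[10, 9, 2, 3, 4, 7, 6, 12, 8, 5, 1, 0, 11]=(0 10 1 9 5 7 12 11)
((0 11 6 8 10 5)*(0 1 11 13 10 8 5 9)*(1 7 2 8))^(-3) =(0 13 10 9)(1 7 11 2 6 8 5)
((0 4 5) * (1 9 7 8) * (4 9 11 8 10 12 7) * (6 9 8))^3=(12)(0 11 4 8 6 5 1 9)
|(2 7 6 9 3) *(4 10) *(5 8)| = |(2 7 6 9 3)(4 10)(5 8)| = 10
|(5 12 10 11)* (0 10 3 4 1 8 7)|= |(0 10 11 5 12 3 4 1 8 7)|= 10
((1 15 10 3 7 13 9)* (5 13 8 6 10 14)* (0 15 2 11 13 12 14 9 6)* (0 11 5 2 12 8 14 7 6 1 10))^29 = (0 6 3 10 9 15)(1 7 2 8 13 12 14 5 11)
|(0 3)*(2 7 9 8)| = |(0 3)(2 7 9 8)| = 4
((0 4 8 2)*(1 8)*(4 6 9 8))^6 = (0 6 9 8 2)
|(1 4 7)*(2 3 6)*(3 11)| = 12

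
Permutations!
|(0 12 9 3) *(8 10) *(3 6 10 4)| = 8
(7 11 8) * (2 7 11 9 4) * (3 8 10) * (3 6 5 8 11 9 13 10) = (2 7 13 10 6 5 8 9 4)(3 11) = [0, 1, 7, 11, 2, 8, 5, 13, 9, 4, 6, 3, 12, 10]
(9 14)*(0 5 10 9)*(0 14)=(14)(0 5 10 9)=[5, 1, 2, 3, 4, 10, 6, 7, 8, 0, 9, 11, 12, 13, 14]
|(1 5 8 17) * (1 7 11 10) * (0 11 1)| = 15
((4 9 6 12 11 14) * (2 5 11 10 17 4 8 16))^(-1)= (2 16 8 14 11 5)(4 17 10 12 6 9)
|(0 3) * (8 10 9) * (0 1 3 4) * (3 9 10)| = 4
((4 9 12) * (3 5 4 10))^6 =(12)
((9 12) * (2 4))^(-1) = ((2 4)(9 12))^(-1) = (2 4)(9 12)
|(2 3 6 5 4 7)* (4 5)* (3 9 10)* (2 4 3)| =|(2 9 10)(3 6)(4 7)| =6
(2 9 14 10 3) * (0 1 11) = (0 1 11)(2 9 14 10 3) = [1, 11, 9, 2, 4, 5, 6, 7, 8, 14, 3, 0, 12, 13, 10]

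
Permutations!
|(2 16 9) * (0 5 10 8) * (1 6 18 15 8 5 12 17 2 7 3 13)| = |(0 12 17 2 16 9 7 3 13 1 6 18 15 8)(5 10)| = 14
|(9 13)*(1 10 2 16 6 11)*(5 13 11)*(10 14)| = |(1 14 10 2 16 6 5 13 9 11)| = 10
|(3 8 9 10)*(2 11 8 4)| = 7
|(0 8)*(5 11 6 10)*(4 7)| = 4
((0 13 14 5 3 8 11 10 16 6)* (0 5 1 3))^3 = ((0 13 14 1 3 8 11 10 16 6 5))^3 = (0 1 11 6 13 3 10 5 14 8 16)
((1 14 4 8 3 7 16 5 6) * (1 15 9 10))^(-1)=((1 14 4 8 3 7 16 5 6 15 9 10))^(-1)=(1 10 9 15 6 5 16 7 3 8 4 14)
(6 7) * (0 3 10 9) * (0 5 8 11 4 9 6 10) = (0 3)(4 9 5 8 11)(6 7 10) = [3, 1, 2, 0, 9, 8, 7, 10, 11, 5, 6, 4]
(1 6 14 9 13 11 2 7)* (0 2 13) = [2, 6, 7, 3, 4, 5, 14, 1, 8, 0, 10, 13, 12, 11, 9] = (0 2 7 1 6 14 9)(11 13)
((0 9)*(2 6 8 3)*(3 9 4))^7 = (9)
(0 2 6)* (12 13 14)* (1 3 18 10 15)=(0 2 6)(1 3 18 10 15)(12 13 14)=[2, 3, 6, 18, 4, 5, 0, 7, 8, 9, 15, 11, 13, 14, 12, 1, 16, 17, 10]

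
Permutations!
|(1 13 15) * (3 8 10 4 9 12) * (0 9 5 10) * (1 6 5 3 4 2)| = |(0 9 12 4 3 8)(1 13 15 6 5 10 2)| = 42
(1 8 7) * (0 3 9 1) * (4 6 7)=(0 3 9 1 8 4 6 7)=[3, 8, 2, 9, 6, 5, 7, 0, 4, 1]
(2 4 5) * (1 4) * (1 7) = (1 4 5 2 7) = [0, 4, 7, 3, 5, 2, 6, 1]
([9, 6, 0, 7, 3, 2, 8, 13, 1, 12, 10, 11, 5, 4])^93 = (0 5 9 2 12)(3 7 13 4)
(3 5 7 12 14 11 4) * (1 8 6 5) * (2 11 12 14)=(1 8 6 5 7 14 12 2 11 4 3)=[0, 8, 11, 1, 3, 7, 5, 14, 6, 9, 10, 4, 2, 13, 12]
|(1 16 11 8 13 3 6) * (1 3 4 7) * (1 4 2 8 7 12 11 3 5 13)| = |(1 16 3 6 5 13 2 8)(4 12 11 7)| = 8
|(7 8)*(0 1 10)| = 6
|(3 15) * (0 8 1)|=6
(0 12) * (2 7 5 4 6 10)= (0 12)(2 7 5 4 6 10)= [12, 1, 7, 3, 6, 4, 10, 5, 8, 9, 2, 11, 0]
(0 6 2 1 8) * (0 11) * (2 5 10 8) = [6, 2, 1, 3, 4, 10, 5, 7, 11, 9, 8, 0] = (0 6 5 10 8 11)(1 2)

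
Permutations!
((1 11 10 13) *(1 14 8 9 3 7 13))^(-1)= (1 10 11)(3 9 8 14 13 7)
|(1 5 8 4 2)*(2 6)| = 6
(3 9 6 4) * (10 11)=(3 9 6 4)(10 11)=[0, 1, 2, 9, 3, 5, 4, 7, 8, 6, 11, 10]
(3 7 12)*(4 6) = (3 7 12)(4 6) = [0, 1, 2, 7, 6, 5, 4, 12, 8, 9, 10, 11, 3]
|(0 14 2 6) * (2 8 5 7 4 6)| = 7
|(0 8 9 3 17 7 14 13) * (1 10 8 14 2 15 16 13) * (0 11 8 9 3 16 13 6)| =56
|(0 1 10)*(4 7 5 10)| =6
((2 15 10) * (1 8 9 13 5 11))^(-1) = ((1 8 9 13 5 11)(2 15 10))^(-1) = (1 11 5 13 9 8)(2 10 15)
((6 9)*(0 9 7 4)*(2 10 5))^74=(0 4 7 6 9)(2 5 10)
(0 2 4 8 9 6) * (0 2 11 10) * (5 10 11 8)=(11)(0 8 9 6 2 4 5 10)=[8, 1, 4, 3, 5, 10, 2, 7, 9, 6, 0, 11]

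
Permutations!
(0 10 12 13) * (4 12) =(0 10 4 12 13) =[10, 1, 2, 3, 12, 5, 6, 7, 8, 9, 4, 11, 13, 0]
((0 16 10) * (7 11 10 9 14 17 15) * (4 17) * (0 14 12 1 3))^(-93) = (0 12)(1 16)(3 9)(4 10 7 17 14 11 15)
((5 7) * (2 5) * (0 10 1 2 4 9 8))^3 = (0 2 4)(1 7 8)(5 9 10)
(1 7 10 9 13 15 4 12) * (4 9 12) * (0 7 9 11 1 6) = (0 7 10 12 6)(1 9 13 15 11) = [7, 9, 2, 3, 4, 5, 0, 10, 8, 13, 12, 1, 6, 15, 14, 11]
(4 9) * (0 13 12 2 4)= (0 13 12 2 4 9)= [13, 1, 4, 3, 9, 5, 6, 7, 8, 0, 10, 11, 2, 12]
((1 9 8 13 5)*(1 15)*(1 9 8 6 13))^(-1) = (1 8)(5 13 6 9 15)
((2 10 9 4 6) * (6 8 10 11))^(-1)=((2 11 6)(4 8 10 9))^(-1)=(2 6 11)(4 9 10 8)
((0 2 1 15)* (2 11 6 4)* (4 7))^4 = (0 4)(1 6)(2 11)(7 15)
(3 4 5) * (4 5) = (3 5) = [0, 1, 2, 5, 4, 3]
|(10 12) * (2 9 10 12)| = |(12)(2 9 10)| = 3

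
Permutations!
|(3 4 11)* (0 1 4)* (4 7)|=6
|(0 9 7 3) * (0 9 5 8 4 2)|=|(0 5 8 4 2)(3 9 7)|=15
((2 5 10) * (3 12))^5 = (2 10 5)(3 12)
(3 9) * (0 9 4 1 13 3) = (0 9)(1 13 3 4) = [9, 13, 2, 4, 1, 5, 6, 7, 8, 0, 10, 11, 12, 3]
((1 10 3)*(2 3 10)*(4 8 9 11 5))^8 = (1 3 2)(4 11 8 5 9)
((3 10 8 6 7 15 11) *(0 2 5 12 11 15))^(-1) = (15)(0 7 6 8 10 3 11 12 5 2)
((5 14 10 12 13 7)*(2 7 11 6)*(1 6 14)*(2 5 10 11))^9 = ((1 6 5)(2 7 10 12 13)(11 14))^9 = (2 13 12 10 7)(11 14)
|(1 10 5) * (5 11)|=4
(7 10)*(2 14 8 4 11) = (2 14 8 4 11)(7 10) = [0, 1, 14, 3, 11, 5, 6, 10, 4, 9, 7, 2, 12, 13, 8]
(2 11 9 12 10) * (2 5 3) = (2 11 9 12 10 5 3) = [0, 1, 11, 2, 4, 3, 6, 7, 8, 12, 5, 9, 10]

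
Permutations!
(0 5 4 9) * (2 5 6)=(0 6 2 5 4 9)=[6, 1, 5, 3, 9, 4, 2, 7, 8, 0]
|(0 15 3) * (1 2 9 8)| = 12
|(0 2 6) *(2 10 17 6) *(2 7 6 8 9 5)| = 9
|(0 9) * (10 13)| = 2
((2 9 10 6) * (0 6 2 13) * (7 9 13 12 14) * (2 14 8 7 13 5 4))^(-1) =(0 13 14 10 9 7 8 12 6)(2 4 5)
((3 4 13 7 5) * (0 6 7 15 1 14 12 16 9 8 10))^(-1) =((0 6 7 5 3 4 13 15 1 14 12 16 9 8 10))^(-1) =(0 10 8 9 16 12 14 1 15 13 4 3 5 7 6)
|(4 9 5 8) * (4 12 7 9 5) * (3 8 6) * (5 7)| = 15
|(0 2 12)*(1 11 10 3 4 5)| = 6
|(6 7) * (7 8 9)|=4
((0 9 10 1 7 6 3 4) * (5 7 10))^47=(0 3 7 9 4 6 5)(1 10)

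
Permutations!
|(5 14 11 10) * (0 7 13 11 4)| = |(0 7 13 11 10 5 14 4)| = 8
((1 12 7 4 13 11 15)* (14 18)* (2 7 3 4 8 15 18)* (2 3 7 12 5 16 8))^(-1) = (1 15 8 16 5)(2 7 12)(3 14 18 11 13 4)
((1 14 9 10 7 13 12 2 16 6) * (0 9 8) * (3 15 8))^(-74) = ((0 9 10 7 13 12 2 16 6 1 14 3 15 8))^(-74) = (0 14 2 10 15 6 13)(1 12 9 3 16 7 8)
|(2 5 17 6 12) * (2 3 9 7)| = |(2 5 17 6 12 3 9 7)| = 8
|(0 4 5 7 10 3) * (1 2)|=|(0 4 5 7 10 3)(1 2)|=6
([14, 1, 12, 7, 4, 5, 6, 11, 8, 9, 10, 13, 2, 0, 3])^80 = (0 3 11)(7 13 14)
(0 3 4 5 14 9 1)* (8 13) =(0 3 4 5 14 9 1)(8 13) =[3, 0, 2, 4, 5, 14, 6, 7, 13, 1, 10, 11, 12, 8, 9]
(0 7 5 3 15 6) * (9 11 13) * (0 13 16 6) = (0 7 5 3 15)(6 13 9 11 16) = [7, 1, 2, 15, 4, 3, 13, 5, 8, 11, 10, 16, 12, 9, 14, 0, 6]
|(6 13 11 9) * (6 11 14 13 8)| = |(6 8)(9 11)(13 14)| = 2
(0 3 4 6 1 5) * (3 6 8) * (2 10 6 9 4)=[9, 5, 10, 2, 8, 0, 1, 7, 3, 4, 6]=(0 9 4 8 3 2 10 6 1 5)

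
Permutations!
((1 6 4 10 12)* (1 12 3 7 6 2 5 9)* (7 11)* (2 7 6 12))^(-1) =(1 9 5 2 12 7)(3 10 4 6 11)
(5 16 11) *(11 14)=(5 16 14 11)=[0, 1, 2, 3, 4, 16, 6, 7, 8, 9, 10, 5, 12, 13, 11, 15, 14]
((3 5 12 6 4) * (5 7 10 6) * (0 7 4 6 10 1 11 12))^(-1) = ((0 7 1 11 12 5)(3 4))^(-1) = (0 5 12 11 1 7)(3 4)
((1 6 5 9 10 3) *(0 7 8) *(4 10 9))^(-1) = (0 8 7)(1 3 10 4 5 6)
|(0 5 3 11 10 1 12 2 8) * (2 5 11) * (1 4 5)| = 8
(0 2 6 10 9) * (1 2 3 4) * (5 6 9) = [3, 2, 9, 4, 1, 6, 10, 7, 8, 0, 5] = (0 3 4 1 2 9)(5 6 10)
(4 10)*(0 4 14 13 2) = (0 4 10 14 13 2) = [4, 1, 0, 3, 10, 5, 6, 7, 8, 9, 14, 11, 12, 2, 13]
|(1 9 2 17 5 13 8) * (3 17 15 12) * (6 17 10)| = |(1 9 2 15 12 3 10 6 17 5 13 8)| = 12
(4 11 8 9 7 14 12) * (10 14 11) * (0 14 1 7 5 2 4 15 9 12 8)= [14, 7, 4, 3, 10, 2, 6, 11, 12, 5, 1, 0, 15, 13, 8, 9]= (0 14 8 12 15 9 5 2 4 10 1 7 11)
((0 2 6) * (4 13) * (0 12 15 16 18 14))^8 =((0 2 6 12 15 16 18 14)(4 13))^8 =(18)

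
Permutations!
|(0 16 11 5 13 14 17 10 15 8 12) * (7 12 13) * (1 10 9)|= |(0 16 11 5 7 12)(1 10 15 8 13 14 17 9)|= 24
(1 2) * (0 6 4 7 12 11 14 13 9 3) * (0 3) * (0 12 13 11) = [6, 2, 1, 3, 7, 5, 4, 13, 8, 12, 10, 14, 0, 9, 11] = (0 6 4 7 13 9 12)(1 2)(11 14)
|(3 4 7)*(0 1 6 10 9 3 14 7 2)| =8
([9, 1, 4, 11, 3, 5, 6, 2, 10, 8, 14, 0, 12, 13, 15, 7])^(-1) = [11, 1, 7, 4, 2, 5, 6, 15, 9, 0, 8, 3, 12, 13, 10, 14]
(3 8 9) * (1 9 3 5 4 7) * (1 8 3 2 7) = [0, 9, 7, 3, 1, 4, 6, 8, 2, 5] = (1 9 5 4)(2 7 8)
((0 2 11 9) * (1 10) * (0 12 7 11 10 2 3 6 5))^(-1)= (0 5 6 3)(1 10 2)(7 12 9 11)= ((0 3 6 5)(1 2 10)(7 11 9 12))^(-1)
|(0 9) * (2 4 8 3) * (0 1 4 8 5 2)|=8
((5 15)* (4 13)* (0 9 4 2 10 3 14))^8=(15)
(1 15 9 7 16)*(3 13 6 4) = (1 15 9 7 16)(3 13 6 4) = [0, 15, 2, 13, 3, 5, 4, 16, 8, 7, 10, 11, 12, 6, 14, 9, 1]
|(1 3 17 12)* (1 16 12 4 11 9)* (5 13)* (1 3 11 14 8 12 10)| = 22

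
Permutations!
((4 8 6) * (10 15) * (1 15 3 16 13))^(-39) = ((1 15 10 3 16 13)(4 8 6))^(-39) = (1 3)(10 13)(15 16)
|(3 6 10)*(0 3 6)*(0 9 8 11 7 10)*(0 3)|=7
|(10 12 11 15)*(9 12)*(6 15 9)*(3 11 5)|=|(3 11 9 12 5)(6 15 10)|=15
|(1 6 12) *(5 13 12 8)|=|(1 6 8 5 13 12)|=6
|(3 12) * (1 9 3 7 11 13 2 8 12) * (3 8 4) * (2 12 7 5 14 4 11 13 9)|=|(1 2 11 9 8 7 13 12 5 14 4 3)|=12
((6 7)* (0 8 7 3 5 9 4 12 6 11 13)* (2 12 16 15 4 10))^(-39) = ((0 8 7 11 13)(2 12 6 3 5 9 10)(4 16 15))^(-39) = (16)(0 8 7 11 13)(2 3 10 6 9 12 5)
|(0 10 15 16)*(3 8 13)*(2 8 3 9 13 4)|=12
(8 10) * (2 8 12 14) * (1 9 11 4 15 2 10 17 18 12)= [0, 9, 8, 3, 15, 5, 6, 7, 17, 11, 1, 4, 14, 13, 10, 2, 16, 18, 12]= (1 9 11 4 15 2 8 17 18 12 14 10)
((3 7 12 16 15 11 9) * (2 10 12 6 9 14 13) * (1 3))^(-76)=(1 9 6 7 3)(2 15)(10 11)(12 14)(13 16)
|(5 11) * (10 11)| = 3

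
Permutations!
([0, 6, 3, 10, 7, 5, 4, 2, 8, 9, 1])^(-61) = (1 4 2 10 6 7 3)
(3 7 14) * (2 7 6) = (2 7 14 3 6) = [0, 1, 7, 6, 4, 5, 2, 14, 8, 9, 10, 11, 12, 13, 3]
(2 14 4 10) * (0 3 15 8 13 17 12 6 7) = (0 3 15 8 13 17 12 6 7)(2 14 4 10) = [3, 1, 14, 15, 10, 5, 7, 0, 13, 9, 2, 11, 6, 17, 4, 8, 16, 12]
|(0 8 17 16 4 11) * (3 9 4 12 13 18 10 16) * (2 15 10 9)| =14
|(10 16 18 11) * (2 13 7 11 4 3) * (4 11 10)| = |(2 13 7 10 16 18 11 4 3)| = 9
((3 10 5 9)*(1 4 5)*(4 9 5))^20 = ((1 9 3 10))^20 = (10)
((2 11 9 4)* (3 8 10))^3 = ((2 11 9 4)(3 8 10))^3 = (2 4 9 11)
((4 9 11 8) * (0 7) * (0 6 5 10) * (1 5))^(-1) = (0 10 5 1 6 7)(4 8 11 9)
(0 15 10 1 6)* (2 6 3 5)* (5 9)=[15, 3, 6, 9, 4, 2, 0, 7, 8, 5, 1, 11, 12, 13, 14, 10]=(0 15 10 1 3 9 5 2 6)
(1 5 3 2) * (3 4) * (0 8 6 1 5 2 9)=(0 8 6 1 2 5 4 3 9)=[8, 2, 5, 9, 3, 4, 1, 7, 6, 0]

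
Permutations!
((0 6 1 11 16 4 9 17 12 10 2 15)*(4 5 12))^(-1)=(0 15 2 10 12 5 16 11 1 6)(4 17 9)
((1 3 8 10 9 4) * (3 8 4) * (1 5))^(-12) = (1 10 3 5 8 9 4)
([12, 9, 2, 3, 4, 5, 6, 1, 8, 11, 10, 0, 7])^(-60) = (12)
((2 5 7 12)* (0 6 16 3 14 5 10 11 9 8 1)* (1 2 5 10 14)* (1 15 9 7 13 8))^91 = ((0 6 16 3 15 9 1)(2 14 10 11 7 12 5 13 8))^91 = (16)(2 14 10 11 7 12 5 13 8)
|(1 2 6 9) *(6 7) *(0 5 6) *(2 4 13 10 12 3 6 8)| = 40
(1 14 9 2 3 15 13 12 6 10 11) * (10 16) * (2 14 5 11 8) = [0, 5, 3, 15, 4, 11, 16, 7, 2, 14, 8, 1, 6, 12, 9, 13, 10] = (1 5 11)(2 3 15 13 12 6 16 10 8)(9 14)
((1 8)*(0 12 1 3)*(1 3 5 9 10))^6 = (12)(1 8 5 9 10) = ((0 12 3)(1 8 5 9 10))^6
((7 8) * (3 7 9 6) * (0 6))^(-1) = ((0 6 3 7 8 9))^(-1) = (0 9 8 7 3 6)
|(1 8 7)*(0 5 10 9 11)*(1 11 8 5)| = |(0 1 5 10 9 8 7 11)| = 8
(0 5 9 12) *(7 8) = [5, 1, 2, 3, 4, 9, 6, 8, 7, 12, 10, 11, 0] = (0 5 9 12)(7 8)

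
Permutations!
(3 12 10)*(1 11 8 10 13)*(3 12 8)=(1 11 3 8 10 12 13)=[0, 11, 2, 8, 4, 5, 6, 7, 10, 9, 12, 3, 13, 1]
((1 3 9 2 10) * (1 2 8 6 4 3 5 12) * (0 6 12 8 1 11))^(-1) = ((0 6 4 3 9 1 5 8 12 11)(2 10))^(-1) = (0 11 12 8 5 1 9 3 4 6)(2 10)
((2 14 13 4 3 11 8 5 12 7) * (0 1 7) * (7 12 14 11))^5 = ((0 1 12)(2 11 8 5 14 13 4 3 7))^5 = (0 12 1)(2 13 11 4 8 3 5 7 14)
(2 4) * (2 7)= [0, 1, 4, 3, 7, 5, 6, 2]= (2 4 7)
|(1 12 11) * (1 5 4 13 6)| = 7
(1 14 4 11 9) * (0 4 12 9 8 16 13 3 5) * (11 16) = [4, 14, 2, 5, 16, 0, 6, 7, 11, 1, 10, 8, 9, 3, 12, 15, 13] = (0 4 16 13 3 5)(1 14 12 9)(8 11)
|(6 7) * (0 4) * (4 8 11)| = |(0 8 11 4)(6 7)| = 4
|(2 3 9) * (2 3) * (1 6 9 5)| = |(1 6 9 3 5)| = 5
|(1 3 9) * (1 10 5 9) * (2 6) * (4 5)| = 4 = |(1 3)(2 6)(4 5 9 10)|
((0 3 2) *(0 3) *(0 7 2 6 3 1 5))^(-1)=(0 5 1 2 7)(3 6)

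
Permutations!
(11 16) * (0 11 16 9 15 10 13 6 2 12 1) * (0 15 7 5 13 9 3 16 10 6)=[11, 15, 12, 16, 4, 13, 2, 5, 8, 7, 9, 3, 1, 0, 14, 6, 10]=(0 11 3 16 10 9 7 5 13)(1 15 6 2 12)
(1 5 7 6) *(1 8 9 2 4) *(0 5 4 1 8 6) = (0 5 7)(1 4 8 9 2) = [5, 4, 1, 3, 8, 7, 6, 0, 9, 2]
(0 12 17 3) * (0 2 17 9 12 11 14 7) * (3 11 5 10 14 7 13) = (0 5 10 14 13 3 2 17 11 7)(9 12) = [5, 1, 17, 2, 4, 10, 6, 0, 8, 12, 14, 7, 9, 3, 13, 15, 16, 11]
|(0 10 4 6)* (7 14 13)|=|(0 10 4 6)(7 14 13)|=12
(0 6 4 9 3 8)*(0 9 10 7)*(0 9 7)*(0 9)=[6, 1, 2, 8, 10, 5, 4, 0, 7, 3, 9]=(0 6 4 10 9 3 8 7)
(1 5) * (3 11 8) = (1 5)(3 11 8) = [0, 5, 2, 11, 4, 1, 6, 7, 3, 9, 10, 8]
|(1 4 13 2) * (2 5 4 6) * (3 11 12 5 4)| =12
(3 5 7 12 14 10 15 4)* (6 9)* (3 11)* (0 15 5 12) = (0 15 4 11 3 12 14 10 5 7)(6 9) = [15, 1, 2, 12, 11, 7, 9, 0, 8, 6, 5, 3, 14, 13, 10, 4]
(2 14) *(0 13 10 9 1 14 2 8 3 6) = (0 13 10 9 1 14 8 3 6) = [13, 14, 2, 6, 4, 5, 0, 7, 3, 1, 9, 11, 12, 10, 8]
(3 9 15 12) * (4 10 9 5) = (3 5 4 10 9 15 12) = [0, 1, 2, 5, 10, 4, 6, 7, 8, 15, 9, 11, 3, 13, 14, 12]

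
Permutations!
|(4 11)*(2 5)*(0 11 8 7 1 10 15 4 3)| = |(0 11 3)(1 10 15 4 8 7)(2 5)| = 6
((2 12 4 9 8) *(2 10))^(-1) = (2 10 8 9 4 12)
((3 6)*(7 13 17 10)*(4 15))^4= (17)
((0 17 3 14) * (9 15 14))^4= ((0 17 3 9 15 14))^4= (0 15 3)(9 17 14)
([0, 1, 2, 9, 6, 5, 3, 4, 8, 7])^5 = [0, 1, 2, 3, 4, 5, 6, 7, 8, 9]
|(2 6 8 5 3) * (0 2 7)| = |(0 2 6 8 5 3 7)| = 7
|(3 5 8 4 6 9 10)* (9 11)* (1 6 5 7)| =21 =|(1 6 11 9 10 3 7)(4 5 8)|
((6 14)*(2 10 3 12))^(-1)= ((2 10 3 12)(6 14))^(-1)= (2 12 3 10)(6 14)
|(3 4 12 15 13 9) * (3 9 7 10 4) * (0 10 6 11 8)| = |(0 10 4 12 15 13 7 6 11 8)| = 10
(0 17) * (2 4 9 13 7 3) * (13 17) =(0 13 7 3 2 4 9 17) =[13, 1, 4, 2, 9, 5, 6, 3, 8, 17, 10, 11, 12, 7, 14, 15, 16, 0]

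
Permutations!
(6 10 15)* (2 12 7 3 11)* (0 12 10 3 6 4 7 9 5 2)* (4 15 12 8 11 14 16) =(0 8 11)(2 10 12 9 5)(3 14 16 4 7 6) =[8, 1, 10, 14, 7, 2, 3, 6, 11, 5, 12, 0, 9, 13, 16, 15, 4]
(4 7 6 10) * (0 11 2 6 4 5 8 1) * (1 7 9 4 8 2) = (0 11 1)(2 6 10 5)(4 9)(7 8) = [11, 0, 6, 3, 9, 2, 10, 8, 7, 4, 5, 1]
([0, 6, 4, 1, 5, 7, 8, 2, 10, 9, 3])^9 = [0, 3, 4, 10, 5, 7, 1, 2, 6, 9, 8]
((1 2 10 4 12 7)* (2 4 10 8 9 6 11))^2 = (1 12)(2 9 11 8 6)(4 7) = ((1 4 12 7)(2 8 9 6 11))^2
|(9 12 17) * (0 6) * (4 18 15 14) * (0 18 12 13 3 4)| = |(0 6 18 15 14)(3 4 12 17 9 13)| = 30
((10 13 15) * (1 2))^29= ((1 2)(10 13 15))^29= (1 2)(10 15 13)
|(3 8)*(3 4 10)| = 4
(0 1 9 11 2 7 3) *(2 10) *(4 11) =[1, 9, 7, 0, 11, 5, 6, 3, 8, 4, 2, 10] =(0 1 9 4 11 10 2 7 3)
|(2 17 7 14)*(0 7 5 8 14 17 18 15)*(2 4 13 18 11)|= 10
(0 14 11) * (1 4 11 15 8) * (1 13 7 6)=(0 14 15 8 13 7 6 1 4 11)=[14, 4, 2, 3, 11, 5, 1, 6, 13, 9, 10, 0, 12, 7, 15, 8]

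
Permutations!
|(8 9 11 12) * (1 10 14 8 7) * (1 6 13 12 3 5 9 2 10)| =4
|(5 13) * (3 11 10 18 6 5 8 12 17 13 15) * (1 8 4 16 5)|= 14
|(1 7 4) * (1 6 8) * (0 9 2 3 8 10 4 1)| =30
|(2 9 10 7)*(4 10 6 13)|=7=|(2 9 6 13 4 10 7)|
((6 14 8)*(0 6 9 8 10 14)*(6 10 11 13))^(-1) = (0 6 13 11 14 10)(8 9)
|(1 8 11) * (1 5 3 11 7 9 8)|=3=|(3 11 5)(7 9 8)|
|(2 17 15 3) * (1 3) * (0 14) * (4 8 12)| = 30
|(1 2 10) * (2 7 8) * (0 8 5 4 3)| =9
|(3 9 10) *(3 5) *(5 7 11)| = |(3 9 10 7 11 5)| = 6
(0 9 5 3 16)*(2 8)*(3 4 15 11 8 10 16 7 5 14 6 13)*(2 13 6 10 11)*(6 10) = (0 9 14 6 10 16)(2 11 8 13 3 7 5 4 15) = [9, 1, 11, 7, 15, 4, 10, 5, 13, 14, 16, 8, 12, 3, 6, 2, 0]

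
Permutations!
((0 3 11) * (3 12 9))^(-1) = ((0 12 9 3 11))^(-1) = (0 11 3 9 12)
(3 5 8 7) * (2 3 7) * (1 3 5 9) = [0, 3, 5, 9, 4, 8, 6, 7, 2, 1] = (1 3 9)(2 5 8)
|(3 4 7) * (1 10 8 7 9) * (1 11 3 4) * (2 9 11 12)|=|(1 10 8 7 4 11 3)(2 9 12)|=21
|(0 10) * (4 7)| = 2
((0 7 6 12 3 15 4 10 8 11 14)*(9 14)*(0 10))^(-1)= ((0 7 6 12 3 15 4)(8 11 9 14 10))^(-1)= (0 4 15 3 12 6 7)(8 10 14 9 11)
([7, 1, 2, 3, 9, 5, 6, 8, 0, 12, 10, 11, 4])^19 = (0 7 8)(4 9 12)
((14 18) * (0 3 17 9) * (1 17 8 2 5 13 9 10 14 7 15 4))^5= (0 13 2 3 9 5 8)(1 7 10 4 18 17 15 14)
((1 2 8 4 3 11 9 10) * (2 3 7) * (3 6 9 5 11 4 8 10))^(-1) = (1 10 2 7 4 3 9 6)(5 11)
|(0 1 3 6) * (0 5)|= 5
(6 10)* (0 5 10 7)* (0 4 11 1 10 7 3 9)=(0 5 7 4 11 1 10 6 3 9)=[5, 10, 2, 9, 11, 7, 3, 4, 8, 0, 6, 1]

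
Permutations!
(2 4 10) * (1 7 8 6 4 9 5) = [0, 7, 9, 3, 10, 1, 4, 8, 6, 5, 2] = (1 7 8 6 4 10 2 9 5)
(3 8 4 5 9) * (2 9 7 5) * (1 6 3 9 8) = (9)(1 6 3)(2 8 4)(5 7) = [0, 6, 8, 1, 2, 7, 3, 5, 4, 9]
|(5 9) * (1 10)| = |(1 10)(5 9)| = 2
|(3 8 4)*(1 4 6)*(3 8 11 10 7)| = |(1 4 8 6)(3 11 10 7)| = 4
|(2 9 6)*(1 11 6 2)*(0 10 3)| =6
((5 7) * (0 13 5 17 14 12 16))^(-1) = ((0 13 5 7 17 14 12 16))^(-1) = (0 16 12 14 17 7 5 13)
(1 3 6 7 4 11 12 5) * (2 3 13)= (1 13 2 3 6 7 4 11 12 5)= [0, 13, 3, 6, 11, 1, 7, 4, 8, 9, 10, 12, 5, 2]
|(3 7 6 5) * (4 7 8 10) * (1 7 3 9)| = |(1 7 6 5 9)(3 8 10 4)| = 20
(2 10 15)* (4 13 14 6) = (2 10 15)(4 13 14 6) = [0, 1, 10, 3, 13, 5, 4, 7, 8, 9, 15, 11, 12, 14, 6, 2]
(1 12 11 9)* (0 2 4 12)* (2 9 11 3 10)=(0 9 1)(2 4 12 3 10)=[9, 0, 4, 10, 12, 5, 6, 7, 8, 1, 2, 11, 3]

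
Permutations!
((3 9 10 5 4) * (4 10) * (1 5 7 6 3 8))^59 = ((1 5 10 7 6 3 9 4 8))^59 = (1 3 5 9 10 4 7 8 6)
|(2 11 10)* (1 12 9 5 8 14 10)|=9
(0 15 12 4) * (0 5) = (0 15 12 4 5) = [15, 1, 2, 3, 5, 0, 6, 7, 8, 9, 10, 11, 4, 13, 14, 12]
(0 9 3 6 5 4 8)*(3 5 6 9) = (0 3 9 5 4 8) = [3, 1, 2, 9, 8, 4, 6, 7, 0, 5]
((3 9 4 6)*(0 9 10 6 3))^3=((0 9 4 3 10 6))^3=(0 3)(4 6)(9 10)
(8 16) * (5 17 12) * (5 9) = [0, 1, 2, 3, 4, 17, 6, 7, 16, 5, 10, 11, 9, 13, 14, 15, 8, 12] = (5 17 12 9)(8 16)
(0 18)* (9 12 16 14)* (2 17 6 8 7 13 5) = [18, 1, 17, 3, 4, 2, 8, 13, 7, 12, 10, 11, 16, 5, 9, 15, 14, 6, 0] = (0 18)(2 17 6 8 7 13 5)(9 12 16 14)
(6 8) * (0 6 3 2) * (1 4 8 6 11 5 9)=(0 11 5 9 1 4 8 3 2)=[11, 4, 0, 2, 8, 9, 6, 7, 3, 1, 10, 5]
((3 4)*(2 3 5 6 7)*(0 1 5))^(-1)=((0 1 5 6 7 2 3 4))^(-1)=(0 4 3 2 7 6 5 1)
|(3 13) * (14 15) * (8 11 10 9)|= 4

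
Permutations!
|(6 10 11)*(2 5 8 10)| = |(2 5 8 10 11 6)| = 6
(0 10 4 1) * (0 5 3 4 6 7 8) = (0 10 6 7 8)(1 5 3 4) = [10, 5, 2, 4, 1, 3, 7, 8, 0, 9, 6]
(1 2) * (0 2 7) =[2, 7, 1, 3, 4, 5, 6, 0] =(0 2 1 7)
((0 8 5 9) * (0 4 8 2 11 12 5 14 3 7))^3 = ((0 2 11 12 5 9 4 8 14 3 7))^3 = (0 12 4 3 2 5 8 7 11 9 14)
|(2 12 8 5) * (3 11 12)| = 6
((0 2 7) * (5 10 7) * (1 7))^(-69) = ((0 2 5 10 1 7))^(-69) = (0 10)(1 2)(5 7)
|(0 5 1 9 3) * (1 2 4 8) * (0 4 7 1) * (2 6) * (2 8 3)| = |(0 5 6 8)(1 9 2 7)(3 4)| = 4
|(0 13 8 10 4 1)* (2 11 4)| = |(0 13 8 10 2 11 4 1)| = 8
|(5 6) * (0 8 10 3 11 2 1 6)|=|(0 8 10 3 11 2 1 6 5)|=9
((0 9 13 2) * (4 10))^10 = ((0 9 13 2)(4 10))^10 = (0 13)(2 9)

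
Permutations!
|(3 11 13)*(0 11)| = |(0 11 13 3)| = 4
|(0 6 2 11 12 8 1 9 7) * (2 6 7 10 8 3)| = 4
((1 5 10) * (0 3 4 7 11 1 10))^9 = ((0 3 4 7 11 1 5))^9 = (0 4 11 5 3 7 1)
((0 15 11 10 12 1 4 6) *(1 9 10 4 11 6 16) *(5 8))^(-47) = (0 15 6)(1 11 4 16)(5 8)(9 10 12)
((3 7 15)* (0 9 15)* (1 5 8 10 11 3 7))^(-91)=(0 9 15 7)(1 3 11 10 8 5)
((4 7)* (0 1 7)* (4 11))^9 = ((0 1 7 11 4))^9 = (0 4 11 7 1)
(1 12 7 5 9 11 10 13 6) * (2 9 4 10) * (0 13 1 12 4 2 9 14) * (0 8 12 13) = (1 4 10)(2 14 8 12 7 5)(6 13)(9 11) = [0, 4, 14, 3, 10, 2, 13, 5, 12, 11, 1, 9, 7, 6, 8]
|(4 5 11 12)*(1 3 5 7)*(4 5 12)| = |(1 3 12 5 11 4 7)| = 7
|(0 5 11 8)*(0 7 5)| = |(5 11 8 7)| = 4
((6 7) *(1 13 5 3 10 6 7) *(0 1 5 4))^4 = ((0 1 13 4)(3 10 6 5))^4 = (13)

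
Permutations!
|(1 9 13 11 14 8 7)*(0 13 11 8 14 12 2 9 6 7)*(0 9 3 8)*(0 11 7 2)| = 28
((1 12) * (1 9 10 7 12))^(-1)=(7 10 9 12)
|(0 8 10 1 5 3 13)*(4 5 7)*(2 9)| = 18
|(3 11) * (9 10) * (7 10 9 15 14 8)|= 10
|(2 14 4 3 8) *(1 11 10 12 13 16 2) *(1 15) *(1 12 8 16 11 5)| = 30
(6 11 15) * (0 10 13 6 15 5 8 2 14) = (15)(0 10 13 6 11 5 8 2 14) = [10, 1, 14, 3, 4, 8, 11, 7, 2, 9, 13, 5, 12, 6, 0, 15]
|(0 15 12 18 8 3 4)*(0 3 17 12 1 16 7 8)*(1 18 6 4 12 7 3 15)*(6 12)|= |(0 1 16 3 6 4 15 18)(7 8 17)|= 24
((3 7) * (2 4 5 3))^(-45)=(7)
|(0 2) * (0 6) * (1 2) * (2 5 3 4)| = 7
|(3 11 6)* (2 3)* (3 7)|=5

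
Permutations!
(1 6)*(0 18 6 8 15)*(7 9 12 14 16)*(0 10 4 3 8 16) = (0 18 6 1 16 7 9 12 14)(3 8 15 10 4) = [18, 16, 2, 8, 3, 5, 1, 9, 15, 12, 4, 11, 14, 13, 0, 10, 7, 17, 6]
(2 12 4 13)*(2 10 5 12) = (4 13 10 5 12) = [0, 1, 2, 3, 13, 12, 6, 7, 8, 9, 5, 11, 4, 10]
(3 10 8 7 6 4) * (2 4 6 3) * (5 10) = (2 4)(3 5 10 8 7) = [0, 1, 4, 5, 2, 10, 6, 3, 7, 9, 8]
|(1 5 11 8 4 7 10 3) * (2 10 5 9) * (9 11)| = |(1 11 8 4 7 5 9 2 10 3)| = 10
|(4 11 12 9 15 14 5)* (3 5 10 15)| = |(3 5 4 11 12 9)(10 15 14)| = 6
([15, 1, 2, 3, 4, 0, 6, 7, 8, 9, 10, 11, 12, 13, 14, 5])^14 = [5, 1, 2, 3, 4, 15, 6, 7, 8, 9, 10, 11, 12, 13, 14, 0]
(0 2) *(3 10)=[2, 1, 0, 10, 4, 5, 6, 7, 8, 9, 3]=(0 2)(3 10)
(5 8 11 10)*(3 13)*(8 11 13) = (3 8 13)(5 11 10) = [0, 1, 2, 8, 4, 11, 6, 7, 13, 9, 5, 10, 12, 3]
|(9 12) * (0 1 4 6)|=|(0 1 4 6)(9 12)|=4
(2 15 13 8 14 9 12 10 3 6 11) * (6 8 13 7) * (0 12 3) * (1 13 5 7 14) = (0 12 10)(1 13 5 7 6 11 2 15 14 9 3 8) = [12, 13, 15, 8, 4, 7, 11, 6, 1, 3, 0, 2, 10, 5, 9, 14]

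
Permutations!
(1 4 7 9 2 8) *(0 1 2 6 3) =[1, 4, 8, 0, 7, 5, 3, 9, 2, 6] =(0 1 4 7 9 6 3)(2 8)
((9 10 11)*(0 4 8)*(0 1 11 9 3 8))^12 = ((0 4)(1 11 3 8)(9 10))^12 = (11)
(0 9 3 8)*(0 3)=(0 9)(3 8)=[9, 1, 2, 8, 4, 5, 6, 7, 3, 0]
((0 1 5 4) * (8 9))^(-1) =((0 1 5 4)(8 9))^(-1) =(0 4 5 1)(8 9)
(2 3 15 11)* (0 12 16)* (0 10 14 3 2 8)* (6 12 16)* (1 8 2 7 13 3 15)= (0 16 10 14 15 11 2 7 13 3 1 8)(6 12)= [16, 8, 7, 1, 4, 5, 12, 13, 0, 9, 14, 2, 6, 3, 15, 11, 10]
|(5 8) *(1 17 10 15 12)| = 10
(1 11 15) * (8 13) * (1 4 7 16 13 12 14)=(1 11 15 4 7 16 13 8 12 14)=[0, 11, 2, 3, 7, 5, 6, 16, 12, 9, 10, 15, 14, 8, 1, 4, 13]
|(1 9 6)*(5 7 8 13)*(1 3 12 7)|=|(1 9 6 3 12 7 8 13 5)|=9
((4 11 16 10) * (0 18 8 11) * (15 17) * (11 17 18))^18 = ((0 11 16 10 4)(8 17 15 18))^18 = (0 10 11 4 16)(8 15)(17 18)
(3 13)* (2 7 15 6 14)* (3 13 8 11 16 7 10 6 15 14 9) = (2 10 6 9 3 8 11 16 7 14) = [0, 1, 10, 8, 4, 5, 9, 14, 11, 3, 6, 16, 12, 13, 2, 15, 7]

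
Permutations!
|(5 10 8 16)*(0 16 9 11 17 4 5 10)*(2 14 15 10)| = |(0 16 2 14 15 10 8 9 11 17 4 5)| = 12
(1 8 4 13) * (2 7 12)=(1 8 4 13)(2 7 12)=[0, 8, 7, 3, 13, 5, 6, 12, 4, 9, 10, 11, 2, 1]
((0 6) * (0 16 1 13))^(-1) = (0 13 1 16 6)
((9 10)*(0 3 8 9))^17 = (0 8 10 3 9)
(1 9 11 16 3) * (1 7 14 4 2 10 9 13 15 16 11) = [0, 13, 10, 7, 2, 5, 6, 14, 8, 1, 9, 11, 12, 15, 4, 16, 3] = (1 13 15 16 3 7 14 4 2 10 9)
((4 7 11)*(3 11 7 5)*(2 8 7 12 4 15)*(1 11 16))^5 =(1 7 16 8 3 2 5 15 4 11 12) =((1 11 15 2 8 7 12 4 5 3 16))^5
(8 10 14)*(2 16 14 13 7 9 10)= (2 16 14 8)(7 9 10 13)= [0, 1, 16, 3, 4, 5, 6, 9, 2, 10, 13, 11, 12, 7, 8, 15, 14]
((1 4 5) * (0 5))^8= (5)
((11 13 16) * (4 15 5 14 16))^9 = (4 5 16 13 15 14 11)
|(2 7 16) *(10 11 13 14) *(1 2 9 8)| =12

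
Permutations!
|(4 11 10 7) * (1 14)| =4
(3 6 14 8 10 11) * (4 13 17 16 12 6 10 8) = (3 10 11)(4 13 17 16 12 6 14) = [0, 1, 2, 10, 13, 5, 14, 7, 8, 9, 11, 3, 6, 17, 4, 15, 12, 16]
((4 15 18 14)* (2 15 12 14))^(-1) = (2 18 15)(4 14 12)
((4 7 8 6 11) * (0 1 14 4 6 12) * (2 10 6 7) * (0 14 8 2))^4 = ((0 1 8 12 14 4)(2 10 6 11 7))^4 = (0 14 8)(1 4 12)(2 7 11 6 10)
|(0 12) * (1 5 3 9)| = |(0 12)(1 5 3 9)| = 4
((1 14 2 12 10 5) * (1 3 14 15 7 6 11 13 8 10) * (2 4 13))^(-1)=(1 12 2 11 6 7 15)(3 5 10 8 13 4 14)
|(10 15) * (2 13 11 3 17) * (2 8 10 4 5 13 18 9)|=|(2 18 9)(3 17 8 10 15 4 5 13 11)|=9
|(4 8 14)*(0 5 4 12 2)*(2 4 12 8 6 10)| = 14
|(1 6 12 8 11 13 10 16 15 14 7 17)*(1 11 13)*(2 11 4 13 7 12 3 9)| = 30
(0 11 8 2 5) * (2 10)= (0 11 8 10 2 5)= [11, 1, 5, 3, 4, 0, 6, 7, 10, 9, 2, 8]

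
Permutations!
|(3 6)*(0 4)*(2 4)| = 6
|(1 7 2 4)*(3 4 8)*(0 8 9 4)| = |(0 8 3)(1 7 2 9 4)| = 15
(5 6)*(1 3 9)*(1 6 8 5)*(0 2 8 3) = (0 2 8 5 3 9 6 1) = [2, 0, 8, 9, 4, 3, 1, 7, 5, 6]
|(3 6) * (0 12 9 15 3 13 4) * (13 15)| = 15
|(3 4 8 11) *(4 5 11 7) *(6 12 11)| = 15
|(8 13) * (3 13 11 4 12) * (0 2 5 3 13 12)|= 9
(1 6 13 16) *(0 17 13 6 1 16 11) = (0 17 13 11) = [17, 1, 2, 3, 4, 5, 6, 7, 8, 9, 10, 0, 12, 11, 14, 15, 16, 13]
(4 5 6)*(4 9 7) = (4 5 6 9 7) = [0, 1, 2, 3, 5, 6, 9, 4, 8, 7]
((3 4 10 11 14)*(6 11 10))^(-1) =(3 14 11 6 4)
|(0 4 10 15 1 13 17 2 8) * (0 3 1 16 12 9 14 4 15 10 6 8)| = 14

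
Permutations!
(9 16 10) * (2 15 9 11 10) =(2 15 9 16)(10 11) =[0, 1, 15, 3, 4, 5, 6, 7, 8, 16, 11, 10, 12, 13, 14, 9, 2]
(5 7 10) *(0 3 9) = [3, 1, 2, 9, 4, 7, 6, 10, 8, 0, 5] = (0 3 9)(5 7 10)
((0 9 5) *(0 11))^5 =(0 9 5 11)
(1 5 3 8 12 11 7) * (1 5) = (3 8 12 11 7 5) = [0, 1, 2, 8, 4, 3, 6, 5, 12, 9, 10, 7, 11]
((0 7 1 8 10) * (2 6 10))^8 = ((0 7 1 8 2 6 10))^8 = (0 7 1 8 2 6 10)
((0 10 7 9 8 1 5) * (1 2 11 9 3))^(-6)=((0 10 7 3 1 5)(2 11 9 8))^(-6)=(2 9)(8 11)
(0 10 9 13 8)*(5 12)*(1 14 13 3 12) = (0 10 9 3 12 5 1 14 13 8) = [10, 14, 2, 12, 4, 1, 6, 7, 0, 3, 9, 11, 5, 8, 13]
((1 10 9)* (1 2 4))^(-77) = ((1 10 9 2 4))^(-77) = (1 2 10 4 9)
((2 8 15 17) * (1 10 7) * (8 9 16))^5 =((1 10 7)(2 9 16 8 15 17))^5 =(1 7 10)(2 17 15 8 16 9)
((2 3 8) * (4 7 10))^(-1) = ((2 3 8)(4 7 10))^(-1) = (2 8 3)(4 10 7)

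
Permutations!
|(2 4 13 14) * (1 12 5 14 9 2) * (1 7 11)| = |(1 12 5 14 7 11)(2 4 13 9)| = 12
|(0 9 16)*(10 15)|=|(0 9 16)(10 15)|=6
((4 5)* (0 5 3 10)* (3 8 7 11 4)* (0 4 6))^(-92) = (0 11 8 10 5 6 7 4 3)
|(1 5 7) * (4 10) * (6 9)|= |(1 5 7)(4 10)(6 9)|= 6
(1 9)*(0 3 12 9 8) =(0 3 12 9 1 8) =[3, 8, 2, 12, 4, 5, 6, 7, 0, 1, 10, 11, 9]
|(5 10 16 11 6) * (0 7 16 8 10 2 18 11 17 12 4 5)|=|(0 7 16 17 12 4 5 2 18 11 6)(8 10)|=22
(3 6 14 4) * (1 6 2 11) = (1 6 14 4 3 2 11) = [0, 6, 11, 2, 3, 5, 14, 7, 8, 9, 10, 1, 12, 13, 4]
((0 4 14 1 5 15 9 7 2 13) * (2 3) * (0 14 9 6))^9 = ((0 4 9 7 3 2 13 14 1 5 15 6))^9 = (0 5 13 7)(1 2 9 6)(3 4 15 14)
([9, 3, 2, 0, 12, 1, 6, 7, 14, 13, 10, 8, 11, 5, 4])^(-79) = (0 3 1 5 13 9)(4 12 11 8 14)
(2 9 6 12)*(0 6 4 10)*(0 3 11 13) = (0 6 12 2 9 4 10 3 11 13) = [6, 1, 9, 11, 10, 5, 12, 7, 8, 4, 3, 13, 2, 0]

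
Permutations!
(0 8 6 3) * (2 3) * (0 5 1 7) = (0 8 6 2 3 5 1 7) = [8, 7, 3, 5, 4, 1, 2, 0, 6]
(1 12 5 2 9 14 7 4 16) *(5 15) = [0, 12, 9, 3, 16, 2, 6, 4, 8, 14, 10, 11, 15, 13, 7, 5, 1] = (1 12 15 5 2 9 14 7 4 16)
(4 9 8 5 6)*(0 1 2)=(0 1 2)(4 9 8 5 6)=[1, 2, 0, 3, 9, 6, 4, 7, 5, 8]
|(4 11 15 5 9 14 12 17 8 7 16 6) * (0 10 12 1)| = 15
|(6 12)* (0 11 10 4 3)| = |(0 11 10 4 3)(6 12)| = 10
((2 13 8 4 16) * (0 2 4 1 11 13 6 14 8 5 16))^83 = ((0 2 6 14 8 1 11 13 5 16 4))^83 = (0 11 2 13 6 5 14 16 8 4 1)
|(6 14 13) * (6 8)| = |(6 14 13 8)| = 4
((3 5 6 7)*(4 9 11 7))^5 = (3 11 4 5 7 9 6)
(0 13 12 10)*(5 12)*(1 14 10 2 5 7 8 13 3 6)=(0 3 6 1 14 10)(2 5 12)(7 8 13)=[3, 14, 5, 6, 4, 12, 1, 8, 13, 9, 0, 11, 2, 7, 10]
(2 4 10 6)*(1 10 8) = (1 10 6 2 4 8) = [0, 10, 4, 3, 8, 5, 2, 7, 1, 9, 6]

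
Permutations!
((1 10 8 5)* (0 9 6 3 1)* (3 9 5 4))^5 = (10)(0 5)(6 9)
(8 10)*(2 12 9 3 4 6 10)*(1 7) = (1 7)(2 12 9 3 4 6 10 8) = [0, 7, 12, 4, 6, 5, 10, 1, 2, 3, 8, 11, 9]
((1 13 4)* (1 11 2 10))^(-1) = ((1 13 4 11 2 10))^(-1) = (1 10 2 11 4 13)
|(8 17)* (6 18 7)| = |(6 18 7)(8 17)| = 6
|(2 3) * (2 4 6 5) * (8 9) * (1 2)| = 6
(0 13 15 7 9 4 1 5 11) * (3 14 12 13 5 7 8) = (0 5 11)(1 7 9 4)(3 14 12 13 15 8) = [5, 7, 2, 14, 1, 11, 6, 9, 3, 4, 10, 0, 13, 15, 12, 8]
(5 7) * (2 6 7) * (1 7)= (1 7 5 2 6)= [0, 7, 6, 3, 4, 2, 1, 5]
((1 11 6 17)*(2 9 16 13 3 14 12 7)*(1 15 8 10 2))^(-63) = ((1 11 6 17 15 8 10 2 9 16 13 3 14 12 7))^(-63) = (1 14 16 10 17)(2 15 11 12 13)(3 9 8 6 7)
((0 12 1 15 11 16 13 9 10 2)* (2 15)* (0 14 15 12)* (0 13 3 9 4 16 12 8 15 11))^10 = (0 13 4 16 3 9 10 8 15)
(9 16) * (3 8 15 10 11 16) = (3 8 15 10 11 16 9) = [0, 1, 2, 8, 4, 5, 6, 7, 15, 3, 11, 16, 12, 13, 14, 10, 9]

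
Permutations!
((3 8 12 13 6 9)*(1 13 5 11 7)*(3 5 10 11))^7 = (1 12 9 7 8 6 11 3 13 10 5)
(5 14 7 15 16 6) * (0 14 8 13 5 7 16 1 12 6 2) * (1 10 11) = (0 14 16 2)(1 12 6 7 15 10 11)(5 8 13) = [14, 12, 0, 3, 4, 8, 7, 15, 13, 9, 11, 1, 6, 5, 16, 10, 2]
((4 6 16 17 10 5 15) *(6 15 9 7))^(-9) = (4 15)(5 17 6 9 10 16 7)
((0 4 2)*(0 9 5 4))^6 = (2 5)(4 9) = ((2 9 5 4))^6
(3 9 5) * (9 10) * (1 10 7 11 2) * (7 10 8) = (1 8 7 11 2)(3 10 9 5) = [0, 8, 1, 10, 4, 3, 6, 11, 7, 5, 9, 2]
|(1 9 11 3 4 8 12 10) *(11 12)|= 4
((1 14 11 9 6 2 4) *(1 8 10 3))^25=((1 14 11 9 6 2 4 8 10 3))^25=(1 2)(3 6)(4 14)(8 11)(9 10)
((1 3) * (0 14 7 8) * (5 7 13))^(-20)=(0 7 13)(5 14 8)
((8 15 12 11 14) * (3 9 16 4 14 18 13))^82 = ((3 9 16 4 14 8 15 12 11 18 13))^82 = (3 8 13 14 18 4 11 16 12 9 15)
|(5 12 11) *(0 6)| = 6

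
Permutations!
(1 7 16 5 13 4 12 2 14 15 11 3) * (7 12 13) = (1 12 2 14 15 11 3)(4 13)(5 7 16) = [0, 12, 14, 1, 13, 7, 6, 16, 8, 9, 10, 3, 2, 4, 15, 11, 5]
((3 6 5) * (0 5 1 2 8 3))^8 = (1 3 2 6 8)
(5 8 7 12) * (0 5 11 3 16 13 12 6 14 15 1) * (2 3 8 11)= (0 5 11 8 7 6 14 15 1)(2 3 16 13 12)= [5, 0, 3, 16, 4, 11, 14, 6, 7, 9, 10, 8, 2, 12, 15, 1, 13]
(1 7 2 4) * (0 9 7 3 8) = (0 9 7 2 4 1 3 8) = [9, 3, 4, 8, 1, 5, 6, 2, 0, 7]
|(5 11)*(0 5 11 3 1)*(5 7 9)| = |(11)(0 7 9 5 3 1)| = 6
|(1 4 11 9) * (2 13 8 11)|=|(1 4 2 13 8 11 9)|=7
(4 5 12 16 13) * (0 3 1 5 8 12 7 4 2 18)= (0 3 1 5 7 4 8 12 16 13 2 18)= [3, 5, 18, 1, 8, 7, 6, 4, 12, 9, 10, 11, 16, 2, 14, 15, 13, 17, 0]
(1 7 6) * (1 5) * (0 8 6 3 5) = [8, 7, 2, 5, 4, 1, 0, 3, 6] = (0 8 6)(1 7 3 5)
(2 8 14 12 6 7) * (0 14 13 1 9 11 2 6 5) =(0 14 12 5)(1 9 11 2 8 13)(6 7) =[14, 9, 8, 3, 4, 0, 7, 6, 13, 11, 10, 2, 5, 1, 12]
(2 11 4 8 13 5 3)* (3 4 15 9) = (2 11 15 9 3)(4 8 13 5) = [0, 1, 11, 2, 8, 4, 6, 7, 13, 3, 10, 15, 12, 5, 14, 9]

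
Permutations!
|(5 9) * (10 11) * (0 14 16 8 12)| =10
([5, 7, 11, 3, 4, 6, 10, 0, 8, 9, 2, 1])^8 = (11)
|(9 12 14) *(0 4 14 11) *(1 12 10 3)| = 9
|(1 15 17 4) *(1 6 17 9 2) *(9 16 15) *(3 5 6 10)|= 6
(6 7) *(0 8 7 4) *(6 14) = (0 8 7 14 6 4) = [8, 1, 2, 3, 0, 5, 4, 14, 7, 9, 10, 11, 12, 13, 6]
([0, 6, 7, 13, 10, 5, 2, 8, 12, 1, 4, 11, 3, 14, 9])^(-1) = [0, 9, 6, 12, 10, 5, 1, 2, 7, 14, 4, 11, 8, 3, 13]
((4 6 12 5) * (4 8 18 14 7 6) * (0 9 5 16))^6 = (0 7 5 12 18)(6 8 16 14 9)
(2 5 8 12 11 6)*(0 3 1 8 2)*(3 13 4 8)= [13, 3, 5, 1, 8, 2, 0, 7, 12, 9, 10, 6, 11, 4]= (0 13 4 8 12 11 6)(1 3)(2 5)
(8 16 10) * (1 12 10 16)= [0, 12, 2, 3, 4, 5, 6, 7, 1, 9, 8, 11, 10, 13, 14, 15, 16]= (16)(1 12 10 8)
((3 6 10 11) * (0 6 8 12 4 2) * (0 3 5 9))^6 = (2 3 8 12 4)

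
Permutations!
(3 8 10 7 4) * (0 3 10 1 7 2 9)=(0 3 8 1 7 4 10 2 9)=[3, 7, 9, 8, 10, 5, 6, 4, 1, 0, 2]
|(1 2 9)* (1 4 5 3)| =|(1 2 9 4 5 3)| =6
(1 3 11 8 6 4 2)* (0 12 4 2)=(0 12 4)(1 3 11 8 6 2)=[12, 3, 1, 11, 0, 5, 2, 7, 6, 9, 10, 8, 4]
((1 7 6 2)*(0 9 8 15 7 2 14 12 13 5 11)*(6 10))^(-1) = ((0 9 8 15 7 10 6 14 12 13 5 11)(1 2))^(-1) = (0 11 5 13 12 14 6 10 7 15 8 9)(1 2)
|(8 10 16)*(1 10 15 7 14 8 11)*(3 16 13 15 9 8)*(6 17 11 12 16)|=10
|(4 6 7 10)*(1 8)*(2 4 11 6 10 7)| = |(1 8)(2 4 10 11 6)| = 10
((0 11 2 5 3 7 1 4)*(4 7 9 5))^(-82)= (0 2)(3 5 9)(4 11)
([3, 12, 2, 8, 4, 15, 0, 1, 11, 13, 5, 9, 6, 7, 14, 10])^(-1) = (0 6 12 1 7 13 9 11 8 3)(5 10 15)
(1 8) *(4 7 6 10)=(1 8)(4 7 6 10)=[0, 8, 2, 3, 7, 5, 10, 6, 1, 9, 4]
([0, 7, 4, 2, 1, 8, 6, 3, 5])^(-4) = [0, 7, 4, 2, 1, 5, 6, 3, 8]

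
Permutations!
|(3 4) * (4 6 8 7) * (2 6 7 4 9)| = 7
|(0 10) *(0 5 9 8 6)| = 6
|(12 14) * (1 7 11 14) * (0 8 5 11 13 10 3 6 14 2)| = |(0 8 5 11 2)(1 7 13 10 3 6 14 12)| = 40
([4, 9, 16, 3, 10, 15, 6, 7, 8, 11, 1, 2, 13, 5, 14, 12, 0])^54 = [2, 4, 9, 3, 16, 12, 6, 7, 8, 10, 0, 1, 5, 15, 14, 13, 11]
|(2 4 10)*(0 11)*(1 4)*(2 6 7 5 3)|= |(0 11)(1 4 10 6 7 5 3 2)|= 8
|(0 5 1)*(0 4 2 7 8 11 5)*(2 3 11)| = |(1 4 3 11 5)(2 7 8)| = 15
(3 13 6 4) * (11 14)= (3 13 6 4)(11 14)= [0, 1, 2, 13, 3, 5, 4, 7, 8, 9, 10, 14, 12, 6, 11]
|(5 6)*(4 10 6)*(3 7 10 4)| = |(3 7 10 6 5)| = 5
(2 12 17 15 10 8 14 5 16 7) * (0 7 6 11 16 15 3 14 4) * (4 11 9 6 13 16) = [7, 1, 12, 14, 0, 15, 9, 2, 11, 6, 8, 4, 17, 16, 5, 10, 13, 3] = (0 7 2 12 17 3 14 5 15 10 8 11 4)(6 9)(13 16)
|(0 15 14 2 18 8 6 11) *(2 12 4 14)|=|(0 15 2 18 8 6 11)(4 14 12)|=21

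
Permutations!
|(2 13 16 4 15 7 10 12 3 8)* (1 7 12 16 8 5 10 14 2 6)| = 7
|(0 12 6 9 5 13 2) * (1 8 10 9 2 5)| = 4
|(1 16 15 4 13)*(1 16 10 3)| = 12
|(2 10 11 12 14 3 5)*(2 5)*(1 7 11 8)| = |(1 7 11 12 14 3 2 10 8)| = 9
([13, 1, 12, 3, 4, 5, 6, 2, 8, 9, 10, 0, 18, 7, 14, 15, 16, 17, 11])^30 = (0 7 12 11 13 2 18)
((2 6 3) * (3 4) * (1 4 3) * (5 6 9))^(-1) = (1 4)(2 3 6 5 9)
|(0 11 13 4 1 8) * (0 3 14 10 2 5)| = 11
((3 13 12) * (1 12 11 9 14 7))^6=((1 12 3 13 11 9 14 7))^6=(1 14 11 3)(7 9 13 12)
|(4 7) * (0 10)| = 2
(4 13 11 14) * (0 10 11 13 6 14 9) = [10, 1, 2, 3, 6, 5, 14, 7, 8, 0, 11, 9, 12, 13, 4] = (0 10 11 9)(4 6 14)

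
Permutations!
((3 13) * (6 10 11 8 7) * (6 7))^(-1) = (3 13)(6 8 11 10)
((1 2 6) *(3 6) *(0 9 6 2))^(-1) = (0 1 6 9)(2 3) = ((0 9 6 1)(2 3))^(-1)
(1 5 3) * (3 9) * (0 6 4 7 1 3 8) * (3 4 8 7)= (0 6 8)(1 5 9 7)(3 4)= [6, 5, 2, 4, 3, 9, 8, 1, 0, 7]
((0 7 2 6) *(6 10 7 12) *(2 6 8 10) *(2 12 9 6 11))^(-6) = ((0 9 6)(2 12 8 10 7 11))^(-6) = (12)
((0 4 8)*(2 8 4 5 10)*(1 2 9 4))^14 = (0 2 4 10)(1 9 5 8)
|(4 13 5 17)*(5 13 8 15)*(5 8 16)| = |(4 16 5 17)(8 15)| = 4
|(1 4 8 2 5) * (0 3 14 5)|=8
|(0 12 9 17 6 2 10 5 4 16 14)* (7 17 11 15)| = |(0 12 9 11 15 7 17 6 2 10 5 4 16 14)| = 14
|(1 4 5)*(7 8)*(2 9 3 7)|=|(1 4 5)(2 9 3 7 8)|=15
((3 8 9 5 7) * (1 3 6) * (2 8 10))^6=(1 5 2)(3 7 8)(6 9 10)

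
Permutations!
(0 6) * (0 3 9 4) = (0 6 3 9 4) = [6, 1, 2, 9, 0, 5, 3, 7, 8, 4]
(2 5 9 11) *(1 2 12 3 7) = [0, 2, 5, 7, 4, 9, 6, 1, 8, 11, 10, 12, 3] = (1 2 5 9 11 12 3 7)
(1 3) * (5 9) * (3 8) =(1 8 3)(5 9) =[0, 8, 2, 1, 4, 9, 6, 7, 3, 5]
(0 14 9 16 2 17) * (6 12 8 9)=(0 14 6 12 8 9 16 2 17)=[14, 1, 17, 3, 4, 5, 12, 7, 9, 16, 10, 11, 8, 13, 6, 15, 2, 0]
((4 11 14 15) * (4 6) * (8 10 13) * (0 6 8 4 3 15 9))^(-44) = ((0 6 3 15 8 10 13 4 11 14 9))^(-44) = (15)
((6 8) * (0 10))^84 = (10)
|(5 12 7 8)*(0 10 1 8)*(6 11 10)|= |(0 6 11 10 1 8 5 12 7)|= 9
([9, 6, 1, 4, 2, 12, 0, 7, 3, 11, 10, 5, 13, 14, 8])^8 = [3, 14, 13, 5, 12, 1, 8, 7, 11, 4, 10, 2, 6, 0, 9]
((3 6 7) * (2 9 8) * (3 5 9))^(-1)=(2 8 9 5 7 6 3)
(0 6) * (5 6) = (0 5 6) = [5, 1, 2, 3, 4, 6, 0]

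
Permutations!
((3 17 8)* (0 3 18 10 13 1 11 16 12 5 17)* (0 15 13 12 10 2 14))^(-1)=((0 3 15 13 1 11 16 10 12 5 17 8 18 2 14))^(-1)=(0 14 2 18 8 17 5 12 10 16 11 1 13 15 3)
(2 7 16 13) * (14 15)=[0, 1, 7, 3, 4, 5, 6, 16, 8, 9, 10, 11, 12, 2, 15, 14, 13]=(2 7 16 13)(14 15)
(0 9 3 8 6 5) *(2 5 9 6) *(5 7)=(0 6 9 3 8 2 7 5)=[6, 1, 7, 8, 4, 0, 9, 5, 2, 3]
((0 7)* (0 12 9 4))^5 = ((0 7 12 9 4))^5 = (12)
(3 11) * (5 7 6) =(3 11)(5 7 6) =[0, 1, 2, 11, 4, 7, 5, 6, 8, 9, 10, 3]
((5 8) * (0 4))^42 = (8)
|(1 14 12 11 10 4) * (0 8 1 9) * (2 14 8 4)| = |(0 4 9)(1 8)(2 14 12 11 10)| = 30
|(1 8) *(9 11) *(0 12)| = |(0 12)(1 8)(9 11)| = 2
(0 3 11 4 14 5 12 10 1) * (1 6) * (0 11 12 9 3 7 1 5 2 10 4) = (0 7 1 11)(2 10 6 5 9 3 12 4 14) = [7, 11, 10, 12, 14, 9, 5, 1, 8, 3, 6, 0, 4, 13, 2]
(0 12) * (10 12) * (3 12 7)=(0 10 7 3 12)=[10, 1, 2, 12, 4, 5, 6, 3, 8, 9, 7, 11, 0]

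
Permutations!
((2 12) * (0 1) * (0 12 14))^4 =(0 14 2 12 1) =((0 1 12 2 14))^4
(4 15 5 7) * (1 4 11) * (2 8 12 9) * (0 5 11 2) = (0 5 7 2 8 12 9)(1 4 15 11) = [5, 4, 8, 3, 15, 7, 6, 2, 12, 0, 10, 1, 9, 13, 14, 11]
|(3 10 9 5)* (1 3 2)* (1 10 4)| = 12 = |(1 3 4)(2 10 9 5)|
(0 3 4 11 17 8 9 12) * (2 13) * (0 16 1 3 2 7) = (0 2 13 7)(1 3 4 11 17 8 9 12 16) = [2, 3, 13, 4, 11, 5, 6, 0, 9, 12, 10, 17, 16, 7, 14, 15, 1, 8]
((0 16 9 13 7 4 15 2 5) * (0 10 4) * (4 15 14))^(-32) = ((0 16 9 13 7)(2 5 10 15)(4 14))^(-32) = (0 13 16 7 9)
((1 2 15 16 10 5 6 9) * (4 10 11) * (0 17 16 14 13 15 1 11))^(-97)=((0 17 16)(1 2)(4 10 5 6 9 11)(13 15 14))^(-97)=(0 16 17)(1 2)(4 11 9 6 5 10)(13 14 15)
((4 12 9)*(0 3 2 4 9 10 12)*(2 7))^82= ((0 3 7 2 4)(10 12))^82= (12)(0 7 4 3 2)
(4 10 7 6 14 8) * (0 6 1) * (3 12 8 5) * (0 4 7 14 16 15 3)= (0 6 16 15 3 12 8 7 1 4 10 14 5)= [6, 4, 2, 12, 10, 0, 16, 1, 7, 9, 14, 11, 8, 13, 5, 3, 15]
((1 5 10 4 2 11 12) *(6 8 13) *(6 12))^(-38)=(1 10 2 6 13)(4 11 8 12 5)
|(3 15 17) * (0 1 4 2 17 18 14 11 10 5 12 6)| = 14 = |(0 1 4 2 17 3 15 18 14 11 10 5 12 6)|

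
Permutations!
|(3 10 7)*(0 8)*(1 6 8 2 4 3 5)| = |(0 2 4 3 10 7 5 1 6 8)| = 10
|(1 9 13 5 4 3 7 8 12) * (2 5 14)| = 11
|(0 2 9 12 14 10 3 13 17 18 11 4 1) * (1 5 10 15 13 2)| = 26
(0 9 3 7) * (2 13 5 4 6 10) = (0 9 3 7)(2 13 5 4 6 10) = [9, 1, 13, 7, 6, 4, 10, 0, 8, 3, 2, 11, 12, 5]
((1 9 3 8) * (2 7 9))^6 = (9)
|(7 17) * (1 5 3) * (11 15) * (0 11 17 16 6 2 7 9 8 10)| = 84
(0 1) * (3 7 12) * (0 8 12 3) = (0 1 8 12)(3 7) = [1, 8, 2, 7, 4, 5, 6, 3, 12, 9, 10, 11, 0]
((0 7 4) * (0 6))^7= ((0 7 4 6))^7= (0 6 4 7)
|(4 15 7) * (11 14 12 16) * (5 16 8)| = 6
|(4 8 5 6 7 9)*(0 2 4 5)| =|(0 2 4 8)(5 6 7 9)| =4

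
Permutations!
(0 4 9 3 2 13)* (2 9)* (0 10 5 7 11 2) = (0 4)(2 13 10 5 7 11)(3 9) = [4, 1, 13, 9, 0, 7, 6, 11, 8, 3, 5, 2, 12, 10]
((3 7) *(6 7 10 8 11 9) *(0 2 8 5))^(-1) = ((0 2 8 11 9 6 7 3 10 5))^(-1) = (0 5 10 3 7 6 9 11 8 2)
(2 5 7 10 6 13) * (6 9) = [0, 1, 5, 3, 4, 7, 13, 10, 8, 6, 9, 11, 12, 2] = (2 5 7 10 9 6 13)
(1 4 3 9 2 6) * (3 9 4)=(1 3 4 9 2 6)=[0, 3, 6, 4, 9, 5, 1, 7, 8, 2]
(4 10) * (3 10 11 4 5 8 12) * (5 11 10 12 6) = (3 12)(4 10 11)(5 8 6) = [0, 1, 2, 12, 10, 8, 5, 7, 6, 9, 11, 4, 3]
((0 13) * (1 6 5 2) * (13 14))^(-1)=(0 13 14)(1 2 5 6)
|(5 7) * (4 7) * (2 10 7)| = |(2 10 7 5 4)| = 5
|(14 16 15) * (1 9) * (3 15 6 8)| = 6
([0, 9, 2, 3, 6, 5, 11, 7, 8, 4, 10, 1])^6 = [0, 9, 2, 3, 6, 5, 11, 7, 8, 4, 10, 1]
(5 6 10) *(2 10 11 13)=(2 10 5 6 11 13)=[0, 1, 10, 3, 4, 6, 11, 7, 8, 9, 5, 13, 12, 2]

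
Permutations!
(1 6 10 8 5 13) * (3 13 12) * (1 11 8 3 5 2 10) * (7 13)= [0, 6, 10, 7, 4, 12, 1, 13, 2, 9, 3, 8, 5, 11]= (1 6)(2 10 3 7 13 11 8)(5 12)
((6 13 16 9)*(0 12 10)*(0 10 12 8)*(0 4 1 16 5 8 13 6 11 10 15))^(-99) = ((0 13 5 8 4 1 16 9 11 10 15))^(-99) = (16)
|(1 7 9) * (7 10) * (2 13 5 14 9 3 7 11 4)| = 18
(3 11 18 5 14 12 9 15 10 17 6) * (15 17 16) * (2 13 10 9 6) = (2 13 10 16 15 9 17)(3 11 18 5 14 12 6) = [0, 1, 13, 11, 4, 14, 3, 7, 8, 17, 16, 18, 6, 10, 12, 9, 15, 2, 5]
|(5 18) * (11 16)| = 2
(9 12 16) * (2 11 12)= [0, 1, 11, 3, 4, 5, 6, 7, 8, 2, 10, 12, 16, 13, 14, 15, 9]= (2 11 12 16 9)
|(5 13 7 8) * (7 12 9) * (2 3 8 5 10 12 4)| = |(2 3 8 10 12 9 7 5 13 4)| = 10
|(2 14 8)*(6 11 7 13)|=12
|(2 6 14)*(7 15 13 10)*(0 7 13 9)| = |(0 7 15 9)(2 6 14)(10 13)| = 12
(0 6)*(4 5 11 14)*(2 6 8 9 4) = (0 8 9 4 5 11 14 2 6) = [8, 1, 6, 3, 5, 11, 0, 7, 9, 4, 10, 14, 12, 13, 2]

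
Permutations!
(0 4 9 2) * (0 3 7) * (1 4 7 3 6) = (0 7)(1 4 9 2 6) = [7, 4, 6, 3, 9, 5, 1, 0, 8, 2]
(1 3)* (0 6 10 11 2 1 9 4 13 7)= [6, 3, 1, 9, 13, 5, 10, 0, 8, 4, 11, 2, 12, 7]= (0 6 10 11 2 1 3 9 4 13 7)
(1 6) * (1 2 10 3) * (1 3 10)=(10)(1 6 2)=[0, 6, 1, 3, 4, 5, 2, 7, 8, 9, 10]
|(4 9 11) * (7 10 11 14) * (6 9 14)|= 10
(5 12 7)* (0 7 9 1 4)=[7, 4, 2, 3, 0, 12, 6, 5, 8, 1, 10, 11, 9]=(0 7 5 12 9 1 4)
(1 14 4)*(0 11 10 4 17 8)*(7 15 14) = (0 11 10 4 1 7 15 14 17 8) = [11, 7, 2, 3, 1, 5, 6, 15, 0, 9, 4, 10, 12, 13, 17, 14, 16, 8]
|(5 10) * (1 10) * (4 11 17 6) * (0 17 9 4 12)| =|(0 17 6 12)(1 10 5)(4 11 9)| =12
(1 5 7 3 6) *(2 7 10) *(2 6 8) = [0, 5, 7, 8, 4, 10, 1, 3, 2, 9, 6] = (1 5 10 6)(2 7 3 8)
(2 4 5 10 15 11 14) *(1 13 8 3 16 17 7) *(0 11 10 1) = (0 11 14 2 4 5 1 13 8 3 16 17 7)(10 15) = [11, 13, 4, 16, 5, 1, 6, 0, 3, 9, 15, 14, 12, 8, 2, 10, 17, 7]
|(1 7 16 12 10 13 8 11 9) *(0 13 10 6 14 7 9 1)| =|(0 13 8 11 1 9)(6 14 7 16 12)| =30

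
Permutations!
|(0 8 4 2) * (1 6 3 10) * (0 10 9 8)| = 8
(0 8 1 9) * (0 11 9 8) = (1 8)(9 11) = [0, 8, 2, 3, 4, 5, 6, 7, 1, 11, 10, 9]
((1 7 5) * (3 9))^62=((1 7 5)(3 9))^62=(9)(1 5 7)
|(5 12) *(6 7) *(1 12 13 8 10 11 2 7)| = 10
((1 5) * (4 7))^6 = (7)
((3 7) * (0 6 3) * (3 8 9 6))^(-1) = (0 7 3)(6 9 8)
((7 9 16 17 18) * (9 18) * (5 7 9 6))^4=(5 16 7 17 18 6 9)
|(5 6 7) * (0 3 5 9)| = 6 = |(0 3 5 6 7 9)|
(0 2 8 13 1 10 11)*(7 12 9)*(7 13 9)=[2, 10, 8, 3, 4, 5, 6, 12, 9, 13, 11, 0, 7, 1]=(0 2 8 9 13 1 10 11)(7 12)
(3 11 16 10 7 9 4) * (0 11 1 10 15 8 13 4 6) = (0 11 16 15 8 13 4 3 1 10 7 9 6) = [11, 10, 2, 1, 3, 5, 0, 9, 13, 6, 7, 16, 12, 4, 14, 8, 15]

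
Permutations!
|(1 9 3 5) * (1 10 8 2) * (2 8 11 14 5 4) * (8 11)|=|(1 9 3 4 2)(5 10 8 11 14)|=5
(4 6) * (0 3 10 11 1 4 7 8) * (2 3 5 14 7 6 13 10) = (0 5 14 7 8)(1 4 13 10 11)(2 3) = [5, 4, 3, 2, 13, 14, 6, 8, 0, 9, 11, 1, 12, 10, 7]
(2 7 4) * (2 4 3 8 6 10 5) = (2 7 3 8 6 10 5) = [0, 1, 7, 8, 4, 2, 10, 3, 6, 9, 5]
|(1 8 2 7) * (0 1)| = 5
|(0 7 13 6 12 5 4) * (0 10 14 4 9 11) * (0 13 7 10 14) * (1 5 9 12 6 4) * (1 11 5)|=12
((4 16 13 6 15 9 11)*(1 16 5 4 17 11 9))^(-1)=(1 15 6 13 16)(4 5)(11 17)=((1 16 13 6 15)(4 5)(11 17))^(-1)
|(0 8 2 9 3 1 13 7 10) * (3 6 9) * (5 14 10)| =10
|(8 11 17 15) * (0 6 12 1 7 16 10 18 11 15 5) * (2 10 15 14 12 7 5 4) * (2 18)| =|(0 6 7 16 15 8 14 12 1 5)(2 10)(4 18 11 17)| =20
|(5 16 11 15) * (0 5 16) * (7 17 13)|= 6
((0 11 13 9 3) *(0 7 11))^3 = (3 13 7 9 11) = ((3 7 11 13 9))^3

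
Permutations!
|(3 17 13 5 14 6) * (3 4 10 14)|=|(3 17 13 5)(4 10 14 6)|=4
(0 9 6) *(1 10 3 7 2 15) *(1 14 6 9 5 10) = [5, 1, 15, 7, 4, 10, 0, 2, 8, 9, 3, 11, 12, 13, 6, 14] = (0 5 10 3 7 2 15 14 6)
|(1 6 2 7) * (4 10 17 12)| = |(1 6 2 7)(4 10 17 12)| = 4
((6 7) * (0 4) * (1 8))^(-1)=((0 4)(1 8)(6 7))^(-1)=(0 4)(1 8)(6 7)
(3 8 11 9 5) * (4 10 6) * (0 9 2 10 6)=(0 9 5 3 8 11 2 10)(4 6)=[9, 1, 10, 8, 6, 3, 4, 7, 11, 5, 0, 2]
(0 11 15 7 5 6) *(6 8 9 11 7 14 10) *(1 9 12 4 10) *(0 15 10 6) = (0 7 5 8 12 4 6 15 14 1 9 11 10) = [7, 9, 2, 3, 6, 8, 15, 5, 12, 11, 0, 10, 4, 13, 1, 14]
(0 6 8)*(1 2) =(0 6 8)(1 2) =[6, 2, 1, 3, 4, 5, 8, 7, 0]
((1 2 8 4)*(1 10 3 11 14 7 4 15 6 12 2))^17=(2 15 12 8 6)(3 10 4 7 14 11)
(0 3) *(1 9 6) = (0 3)(1 9 6) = [3, 9, 2, 0, 4, 5, 1, 7, 8, 6]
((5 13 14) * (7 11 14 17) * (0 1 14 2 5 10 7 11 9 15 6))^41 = ((0 1 14 10 7 9 15 6)(2 5 13 17 11))^41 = (0 1 14 10 7 9 15 6)(2 5 13 17 11)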